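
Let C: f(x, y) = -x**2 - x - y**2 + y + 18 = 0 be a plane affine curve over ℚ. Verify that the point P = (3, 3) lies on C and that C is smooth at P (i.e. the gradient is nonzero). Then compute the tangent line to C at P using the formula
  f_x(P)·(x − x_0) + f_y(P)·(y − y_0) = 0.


Tangent line at P: -7*x - 5*y + 36 = 0.

Step 1: f(3, 3) = 0, so P lies on C.
Step 2: partial derivatives
  f_x(x, y) = -2*x - 1, f_y(x, y) = 1 - 2*y.
  f_x(P) = -7, f_y(P) = -5 (gradient nonzero, so P is smooth).
Step 3: tangent line at P: -7·(x − 3) + -5·(y − 3) = 0.
Expanding: -7*x - 5*y + 36 = 0.


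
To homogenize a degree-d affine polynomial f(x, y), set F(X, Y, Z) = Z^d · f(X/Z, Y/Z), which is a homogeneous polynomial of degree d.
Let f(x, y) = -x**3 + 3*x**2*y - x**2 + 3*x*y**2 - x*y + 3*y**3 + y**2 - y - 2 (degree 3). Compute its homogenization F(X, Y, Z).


F(X, Y, Z) = -X**3 + 3*X**2*Y - X**2*Z + 3*X*Y**2 - X*Y*Z + 3*Y**3 + Y**2*Z - Y*Z**2 - 2*Z**3

deg(f) = 3.
Substitute x = X/Z, y = Y/Z into f, then multiply by Z^3.
  monomial -1·x^3·y^0 ↦ -1·X^3·Y^0·Z^0.
  monomial 3·x^2·y^1 ↦ 3·X^2·Y^1·Z^0.
  monomial -1·x^2·y^0 ↦ -1·X^2·Y^0·Z^1.
  monomial 3·x^1·y^2 ↦ 3·X^1·Y^2·Z^0.
  monomial -1·x^1·y^1 ↦ -1·X^1·Y^1·Z^1.
  monomial 3·x^0·y^3 ↦ 3·X^0·Y^3·Z^0.
  monomial 1·x^0·y^2 ↦ 1·X^0·Y^2·Z^1.
  monomial -1·x^0·y^1 ↦ -1·X^0·Y^1·Z^2.
  monomial -2·x^0·y^0 ↦ -2·X^0·Y^0·Z^3.
Collecting: F(X, Y, Z) = -X**3 + 3*X**2*Y - X**2*Z + 3*X*Y**2 - X*Y*Z + 3*Y**3 + Y**2*Z - Y*Z**2 - 2*Z**3.


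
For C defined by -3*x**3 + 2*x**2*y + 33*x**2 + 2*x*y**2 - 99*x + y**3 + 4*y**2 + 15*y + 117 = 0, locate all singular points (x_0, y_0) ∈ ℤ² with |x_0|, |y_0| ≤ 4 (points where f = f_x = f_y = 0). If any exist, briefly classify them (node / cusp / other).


Singular points: {(3, -3)}; classification: cusp.

Compute partial derivatives:
  f_x = -9*x**2 + 4*x*y + 66*x + 2*y**2 - 99.
  f_y = 2*x**2 + 4*x*y + 3*y**2 + 8*y + 15.
Scan x_0 ∈ {−4, ..., 4}. For each x_0, f_y(x_0, y) is a polynomial in y; find its integer roots y ∈ {−4, ..., 4}, then test f_x and f at those candidates.
  x = -4: f_y(-4, y) = 3*y**2 - 8*y + 47; no integer root y with |y| ≤ 4.
  x = -3: f_y(-3, y) = 3*y**2 - 4*y + 33; no integer root y with |y| ≤ 4.
  x = -2: f_y(-2, y) = 3*y**2 + 23; no integer root y with |y| ≤ 4.
  x = -1: f_y(-1, y) = 3*y**2 + 4*y + 17; no integer root y with |y| ≤ 4.
  x = 0: f_y(0, y) = 3*y**2 + 8*y + 15; no integer root y with |y| ≤ 4.
  x = 1: f_y(1, y) = 3*y**2 + 12*y + 17; no integer root y with |y| ≤ 4.
  x = 2: f_y(2, y) = 3*y**2 + 16*y + 23; no integer root y with |y| ≤ 4.
  x = 3: f_y(3, y) = 3*y**2 + 20*y + 33; vanishes at y ∈ {-3}. (3, -3): f_x = 0, f = 0 — SINGULAR.
  x = 4: f_y(4, y) = 3*y**2 + 24*y + 47; no integer root y with |y| ≤ 4.
Only singular point on the grid: (3, -3).
Classify: substitute x = 3 + u, y = -3 + v and expand: f = -3*u**3 + 2*u**2*v + 2*u*v**2 + v**3 + v**2.
No constant or linear terms (consistent with a singular point). Quadratic part: v**2. Cubic part: -3*u**3 + 2*u**2*v + 2*u*v**2 + v**3.
The quadratic part v**2 is a perfect square, so there is a single (double) tangent line v = 0, i.e. y = -3. Restricting the cubic part to that line (v = 0) leaves -3*u**3 ≠ 0, so f is not divisible by v and the branch is v² ≈ 3*u**3 to lowest order — this is a cusp.
Classification: cusp.


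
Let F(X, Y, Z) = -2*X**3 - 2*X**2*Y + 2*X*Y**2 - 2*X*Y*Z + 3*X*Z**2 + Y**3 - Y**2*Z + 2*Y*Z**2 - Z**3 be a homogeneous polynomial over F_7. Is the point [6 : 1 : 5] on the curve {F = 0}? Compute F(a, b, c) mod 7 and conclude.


F(6,1,5) ≡ 1 (mod 7); P is NOT on the curve.

Evaluate F(6, 1, 5) term-by-term (mod 7).
  -2*X**3 ↦ -2·216·1·1 = -432
  -2*X**2*Y ↦ -2·36·1·1 = -72
  2*X*Y**2 ↦ 2·6·1·1 = 12
  -2*X*Y*Z ↦ -2·6·1·5 = -60
  3*X*Z**2 ↦ 3·6·1·25 = 450
  Y**3 ↦ 1·1·1·1 = 1
  -Y**2*Z ↦ -1·1·1·5 = -5
  2*Y*Z**2 ↦ 2·1·1·25 = 50
  -Z**3 ↦ -1·1·1·125 = -125
Sum: F(6, 1, 5) = (-432) + (-72) + (12) + (-60) + (450) + (1) + (-5) + (50) + (-125) = -181.
Reducing mod 7: -181 ≡ 1 (mod 7).
Since F(a, b, c) ≡ 1 ≠ 0 (mod 7), P does NOT lie on the curve.


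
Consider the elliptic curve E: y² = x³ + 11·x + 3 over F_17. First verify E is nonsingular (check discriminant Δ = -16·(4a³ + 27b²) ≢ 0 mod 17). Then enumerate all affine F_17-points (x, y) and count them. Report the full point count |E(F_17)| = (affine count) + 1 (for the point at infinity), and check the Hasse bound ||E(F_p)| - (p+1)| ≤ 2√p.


Affine points = {(1, 7), (1, 10), (2, 4), (2, 13), (4, 3), (4, 14), (5, 8), (5, 9), (6, 8), (6, 9), (7, 7), (7, 10), (8, 5), (8, 12), (9, 7), (9, 10), (10, 5), (10, 12), (16, 5), (16, 12)}; affine count = 20; |E(F_17)| = 21.

Discriminant check: Δ ∝ 4a³ + 27b² = 4·11³ + 27·3² = 4·1331 + 27·9 ≡ 8 (mod 17). Nonzero ⇒ E is nonsingular.
For each x ∈ F_17, compute rhs = x³ + 11·x + 3 mod 17, then count y ∈ F_17 with y² ≡ rhs.
  x = 0: rhs = 3, matching y values: none (0 points).
  x = 1: rhs = 15, matching y values: 7, 10 (2 points).
  x = 2: rhs = 16, matching y values: 4, 13 (2 points).
  x = 3: rhs = 12, matching y values: none (0 points).
  x = 4: rhs = 9, matching y values: 3, 14 (2 points).
  x = 5: rhs = 13, matching y values: 8, 9 (2 points).
  x = 6: rhs = 13, matching y values: 8, 9 (2 points).
  x = 7: rhs = 15, matching y values: 7, 10 (2 points).
  x = 8: rhs = 8, matching y values: 5, 12 (2 points).
  x = 9: rhs = 15, matching y values: 7, 10 (2 points).
  x = 10: rhs = 8, matching y values: 5, 12 (2 points).
  x = 11: rhs = 10, matching y values: none (0 points).
  x = 12: rhs = 10, matching y values: none (0 points).
  x = 13: rhs = 14, matching y values: none (0 points).
  x = 14: rhs = 11, matching y values: none (0 points).
  x = 15: rhs = 7, matching y values: none (0 points).
  x = 16: rhs = 8, matching y values: 5, 12 (2 points).
Total affine count: 20.
Full point count |E(F_17)| = 20 + 1 = 21.
Hasse bound: |21 − (17+1)| = |3| = 3 ≤ 2√17 ≈ 8.2462 ✓.


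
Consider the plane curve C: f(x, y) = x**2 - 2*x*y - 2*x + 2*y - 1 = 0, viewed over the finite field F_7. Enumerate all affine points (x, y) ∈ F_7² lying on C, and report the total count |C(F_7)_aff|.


Affine F_7-points: {(0, 4), (2, 3), (3, 4), (4, 0), (5, 0), (6, 3)}; count = 6.

For each of the 49 pairs (x, y) ∈ F_7², evaluate f(x, y) mod 7. Record the zeros.
  x = 0: [0↦6, 1↦1, 2↦3, 3↦5, 4↦0, 5↦2, 6↦4]  zeros at y ∈ {4}
  x = 1: [0↦5, 1↦5, 2↦5, 3↦5, 4↦5, 5↦5, 6↦5]  zeros at y ∈ ∅
  x = 2: [0↦6, 1↦4, 2↦2, 3↦0, 4↦5, 5↦3, 6↦1]  zeros at y ∈ {3}
  x = 3: [0↦2, 1↦5, 2↦1, 3↦4, 4↦0, 5↦3, 6↦6]  zeros at y ∈ {4}
  x = 4: [0↦0, 1↦1, 2↦2, 3↦3, 4↦4, 5↦5, 6↦6]  zeros at y ∈ {0}
  x = 5: [0↦0, 1↦6, 2↦5, 3↦4, 4↦3, 5↦2, 6↦1]  zeros at y ∈ {0}
  x = 6: [0↦2, 1↦6, 2↦3, 3↦0, 4↦4, 5↦1, 6↦5]  zeros at y ∈ {3}
Collecting zeros: affine points = {(0, 4), (2, 3), (3, 4), (4, 0), (5, 0), (6, 3)}.
Total count |C(F_7)_aff| = 6.


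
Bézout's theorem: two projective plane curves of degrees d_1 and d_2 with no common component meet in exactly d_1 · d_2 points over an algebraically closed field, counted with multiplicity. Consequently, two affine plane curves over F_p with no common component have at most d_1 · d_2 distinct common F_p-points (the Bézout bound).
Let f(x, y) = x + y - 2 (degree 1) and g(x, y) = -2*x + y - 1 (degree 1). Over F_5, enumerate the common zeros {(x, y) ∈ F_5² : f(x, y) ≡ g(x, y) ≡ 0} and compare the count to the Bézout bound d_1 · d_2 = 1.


Common zeros: {(2, 0)}; count = 1; Bézout bound = 1.

deg(f) = 1, deg(g) = 1, so Bézout bound = 1.
Scan x ∈ F_5. For each x, list the y ∈ F_5 with f(x, y) ≡ 0 and those with g(x, y) ≡ 0 (mod 5); the common zeros in that column are the intersection.
  x = 0: f ≡ 0 at y ∈ {2}; g ≡ 0 at y ∈ {1}; common: ∅.
  x = 1: f ≡ 0 at y ∈ {1}; g ≡ 0 at y ∈ {3}; common: ∅.
  x = 2: f ≡ 0 at y ∈ {0}; g ≡ 0 at y ∈ {0}; common: {0}.
  x = 3: f ≡ 0 at y ∈ {4}; g ≡ 0 at y ∈ {2}; common: ∅.
  x = 4: f ≡ 0 at y ∈ {3}; g ≡ 0 at y ∈ {4}; common: ∅.
Collecting: common zeros = {(2, 0)}, so the count is 1.
Comparison with the Bézout bound: 1 ≤ 1 = deg(f)·deg(g), as expected for curves with no common component (the bound is attained).


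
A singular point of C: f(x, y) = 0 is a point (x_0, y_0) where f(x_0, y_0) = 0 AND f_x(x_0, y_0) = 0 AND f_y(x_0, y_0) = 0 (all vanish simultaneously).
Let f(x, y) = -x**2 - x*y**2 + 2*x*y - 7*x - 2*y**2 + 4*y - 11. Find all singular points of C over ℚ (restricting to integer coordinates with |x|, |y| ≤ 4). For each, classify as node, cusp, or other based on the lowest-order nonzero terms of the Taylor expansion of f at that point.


Singular points: {(-3, 1)}; classification: node.

Compute partial derivatives:
  f_x = -2*x - y**2 + 2*y - 7.
  f_y = -2*x*y + 2*x - 4*y + 4.
Scan x_0 ∈ {−4, ..., 4}. For each x_0, f_y(x_0, y) is a polynomial in y; find its integer roots y ∈ {−4, ..., 4}, then test f_x and f at those candidates.
  x = -4: f_y(-4, y) = 4*y - 4; vanishes at y ∈ {1}. (-4, 1): f_x = 2 ≠ 0.
  x = -3: f_y(-3, y) = 2*y - 2; vanishes at y ∈ {1}. (-3, 1): f_x = 0, f = 0 — SINGULAR.
  x = -2: f_y(-2, y) = 0; vanishes at y ∈ {-4, -3, -2, -1, 0, 1, 2, 3, 4}. (-2, -4): f_x = -27 ≠ 0; (-2, -3): f_x = -18 ≠ 0; (-2, -2): f_x = -11 ≠ 0; (-2, -1): f_x = -6 ≠ 0; (-2, 0): f_x = -3 ≠ 0; (-2, 1): f_x = -2 ≠ 0; (-2, 2): f_x = -3 ≠ 0; (-2, 3): f_x = -6 ≠ 0; (-2, 4): f_x = -11 ≠ 0.
  x = -1: f_y(-1, y) = 2 - 2*y; vanishes at y ∈ {1}. (-1, 1): f_x = -4 ≠ 0.
  x = 0: f_y(0, y) = 4 - 4*y; vanishes at y ∈ {1}. (0, 1): f_x = -6 ≠ 0.
  x = 1: f_y(1, y) = 6 - 6*y; vanishes at y ∈ {1}. (1, 1): f_x = -8 ≠ 0.
  x = 2: f_y(2, y) = 8 - 8*y; vanishes at y ∈ {1}. (2, 1): f_x = -10 ≠ 0.
  x = 3: f_y(3, y) = 10 - 10*y; vanishes at y ∈ {1}. (3, 1): f_x = -12 ≠ 0.
  x = 4: f_y(4, y) = 12 - 12*y; vanishes at y ∈ {1}. (4, 1): f_x = -14 ≠ 0.
Only singular point on the grid: (-3, 1).
Classify: substitute x = -3 + u, y = 1 + v and expand: f = -u**2 - u*v**2 + v**2.
No constant or linear terms (consistent with a singular point). Quadratic part: -u**2 + v**2. Cubic part: -u*v**2.
The quadratic part v**2 - u**2 = (v − u)(v + u) splits into two distinct linear factors, so there are two distinct tangent lines y − 1 = ±(x − -3) — this is a node (ordinary double point).
Classification: node.


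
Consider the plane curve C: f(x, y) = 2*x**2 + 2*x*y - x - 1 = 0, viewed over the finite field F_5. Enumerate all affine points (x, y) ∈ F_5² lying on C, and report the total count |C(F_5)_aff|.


Affine F_5-points: {(1, 0), (2, 0), (3, 1), (4, 1)}; count = 4.

For each of the 25 pairs (x, y) ∈ F_5², evaluate f(x, y) mod 5. Record the zeros.
  x = 0: [0↦4, 1↦4, 2↦4, 3↦4, 4↦4]  zeros at y ∈ ∅
  x = 1: [0↦0, 1↦2, 2↦4, 3↦1, 4↦3]  zeros at y ∈ {0}
  x = 2: [0↦0, 1↦4, 2↦3, 3↦2, 4↦1]  zeros at y ∈ {0}
  x = 3: [0↦4, 1↦0, 2↦1, 3↦2, 4↦3]  zeros at y ∈ {1}
  x = 4: [0↦2, 1↦0, 2↦3, 3↦1, 4↦4]  zeros at y ∈ {1}
Collecting zeros: affine points = {(1, 0), (2, 0), (3, 1), (4, 1)}.
Total count |C(F_5)_aff| = 4.


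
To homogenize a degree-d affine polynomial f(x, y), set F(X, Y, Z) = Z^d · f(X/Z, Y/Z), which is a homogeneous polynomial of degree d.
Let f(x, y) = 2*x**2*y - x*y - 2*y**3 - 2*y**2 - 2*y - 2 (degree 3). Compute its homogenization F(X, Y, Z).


F(X, Y, Z) = 2*X**2*Y - X*Y*Z - 2*Y**3 - 2*Y**2*Z - 2*Y*Z**2 - 2*Z**3

deg(f) = 3.
Substitute x = X/Z, y = Y/Z into f, then multiply by Z^3.
  monomial 2·x^2·y^1 ↦ 2·X^2·Y^1·Z^0.
  monomial -1·x^1·y^1 ↦ -1·X^1·Y^1·Z^1.
  monomial -2·x^0·y^3 ↦ -2·X^0·Y^3·Z^0.
  monomial -2·x^0·y^2 ↦ -2·X^0·Y^2·Z^1.
  monomial -2·x^0·y^1 ↦ -2·X^0·Y^1·Z^2.
  monomial -2·x^0·y^0 ↦ -2·X^0·Y^0·Z^3.
Collecting: F(X, Y, Z) = 2*X**2*Y - X*Y*Z - 2*Y**3 - 2*Y**2*Z - 2*Y*Z**2 - 2*Z**3.


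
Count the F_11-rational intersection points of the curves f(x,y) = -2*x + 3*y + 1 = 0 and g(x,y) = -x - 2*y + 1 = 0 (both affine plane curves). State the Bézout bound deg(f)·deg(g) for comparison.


Common zeros: {(7, 8)}; count = 1; Bézout bound = 1.

deg(f) = 1, deg(g) = 1, so Bézout bound = 1.
Scan x ∈ F_11. For each x, list the y ∈ F_11 with f(x, y) ≡ 0 and those with g(x, y) ≡ 0 (mod 11); the common zeros in that column are the intersection.
  x = 0: f ≡ 0 at y ∈ {7}; g ≡ 0 at y ∈ {6}; common: ∅.
  x = 1: f ≡ 0 at y ∈ {4}; g ≡ 0 at y ∈ {0}; common: ∅.
  x = 2: f ≡ 0 at y ∈ {1}; g ≡ 0 at y ∈ {5}; common: ∅.
  x = 3: f ≡ 0 at y ∈ {9}; g ≡ 0 at y ∈ {10}; common: ∅.
  x = 4: f ≡ 0 at y ∈ {6}; g ≡ 0 at y ∈ {4}; common: ∅.
  x = 5: f ≡ 0 at y ∈ {3}; g ≡ 0 at y ∈ {9}; common: ∅.
  x = 6: f ≡ 0 at y ∈ {0}; g ≡ 0 at y ∈ {3}; common: ∅.
  x = 7: f ≡ 0 at y ∈ {8}; g ≡ 0 at y ∈ {8}; common: {8}.
  x = 8: f ≡ 0 at y ∈ {5}; g ≡ 0 at y ∈ {2}; common: ∅.
  x = 9: f ≡ 0 at y ∈ {2}; g ≡ 0 at y ∈ {7}; common: ∅.
  x = 10: f ≡ 0 at y ∈ {10}; g ≡ 0 at y ∈ {1}; common: ∅.
Collecting: common zeros = {(7, 8)}, so the count is 1.
Comparison with the Bézout bound: 1 ≤ 1 = deg(f)·deg(g), as expected for curves with no common component (the bound is attained).


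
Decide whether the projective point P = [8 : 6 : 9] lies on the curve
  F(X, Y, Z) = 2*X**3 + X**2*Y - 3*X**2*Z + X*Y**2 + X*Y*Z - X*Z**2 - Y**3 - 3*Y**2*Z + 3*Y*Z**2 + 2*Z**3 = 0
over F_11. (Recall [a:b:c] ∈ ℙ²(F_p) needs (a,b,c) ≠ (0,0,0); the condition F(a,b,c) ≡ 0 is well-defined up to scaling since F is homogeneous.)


F(8,6,9) ≡ 6 (mod 11); P is NOT on the curve.

Evaluate F(8, 6, 9) term-by-term (mod 11).
  2*X**3 ↦ 2·512·1·1 = 1024
  X**2*Y ↦ 1·64·6·1 = 384
  -3*X**2*Z ↦ -3·64·1·9 = -1728
  X*Y**2 ↦ 1·8·36·1 = 288
  X*Y*Z ↦ 1·8·6·9 = 432
  -X*Z**2 ↦ -1·8·1·81 = -648
  -Y**3 ↦ -1·1·216·1 = -216
  -3*Y**2*Z ↦ -3·1·36·9 = -972
  3*Y*Z**2 ↦ 3·1·6·81 = 1458
  2*Z**3 ↦ 2·1·1·729 = 1458
Sum: F(8, 6, 9) = (1024) + (384) + (-1728) + (288) + (432) + (-648) + (-216) + (-972) + (1458) + (1458) = 1480.
Reducing mod 11: 1480 ≡ 6 (mod 11).
Since F(a, b, c) ≡ 6 ≠ 0 (mod 11), P does NOT lie on the curve.


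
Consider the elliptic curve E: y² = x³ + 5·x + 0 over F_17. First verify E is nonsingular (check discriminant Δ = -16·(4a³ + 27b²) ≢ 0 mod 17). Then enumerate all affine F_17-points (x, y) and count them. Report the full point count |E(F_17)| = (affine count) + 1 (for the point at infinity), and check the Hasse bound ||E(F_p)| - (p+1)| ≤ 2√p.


Affine points = {(0, 0), (2, 1), (2, 16), (3, 5), (3, 12), (4, 4), (4, 13), (6, 5), (6, 12), (7, 2), (7, 15), (8, 5), (8, 12), (9, 3), (9, 14), (10, 8), (10, 9), (11, 3), (11, 14), (13, 1), (13, 16), (14, 3), (14, 14), (15, 4), (15, 13)}; affine count = 25; |E(F_17)| = 26.

Discriminant check: Δ ∝ 4a³ + 27b² = 4·5³ + 27·0² = 4·125 + 27·0 ≡ 7 (mod 17). Nonzero ⇒ E is nonsingular.
For each x ∈ F_17, compute rhs = x³ + 5·x + 0 mod 17, then count y ∈ F_17 with y² ≡ rhs.
  x = 0: rhs = 0, matching y values: 0 (1 points).
  x = 1: rhs = 6, matching y values: none (0 points).
  x = 2: rhs = 1, matching y values: 1, 16 (2 points).
  x = 3: rhs = 8, matching y values: 5, 12 (2 points).
  x = 4: rhs = 16, matching y values: 4, 13 (2 points).
  x = 5: rhs = 14, matching y values: none (0 points).
  x = 6: rhs = 8, matching y values: 5, 12 (2 points).
  x = 7: rhs = 4, matching y values: 2, 15 (2 points).
  x = 8: rhs = 8, matching y values: 5, 12 (2 points).
  x = 9: rhs = 9, matching y values: 3, 14 (2 points).
  x = 10: rhs = 13, matching y values: 8, 9 (2 points).
  x = 11: rhs = 9, matching y values: 3, 14 (2 points).
  x = 12: rhs = 3, matching y values: none (0 points).
  x = 13: rhs = 1, matching y values: 1, 16 (2 points).
  x = 14: rhs = 9, matching y values: 3, 14 (2 points).
  x = 15: rhs = 16, matching y values: 4, 13 (2 points).
  x = 16: rhs = 11, matching y values: none (0 points).
Total affine count: 25.
Full point count |E(F_17)| = 25 + 1 = 26.
Hasse bound: |26 − (17+1)| = |8| = 8 ≤ 2√17 ≈ 8.2462 ✓.


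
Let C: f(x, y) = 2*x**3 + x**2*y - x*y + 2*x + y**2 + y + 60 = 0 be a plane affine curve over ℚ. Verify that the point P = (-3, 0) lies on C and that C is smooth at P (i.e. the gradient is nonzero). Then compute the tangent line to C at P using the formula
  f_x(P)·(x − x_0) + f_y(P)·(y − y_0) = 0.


Tangent line at P: 56*x + 13*y + 168 = 0.

Step 1: f(-3, 0) = 0, so P lies on C.
Step 2: partial derivatives
  f_x(x, y) = 6*x**2 + 2*x*y - y + 2, f_y(x, y) = x**2 - x + 2*y + 1.
  f_x(P) = 56, f_y(P) = 13 (gradient nonzero, so P is smooth).
Step 3: tangent line at P: 56·(x − -3) + 13·(y − 0) = 0.
Expanding: 56*x + 13*y + 168 = 0.


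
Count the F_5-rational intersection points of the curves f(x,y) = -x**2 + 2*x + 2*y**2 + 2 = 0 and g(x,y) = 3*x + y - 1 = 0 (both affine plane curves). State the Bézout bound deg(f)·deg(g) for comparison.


Common zeros: ∅; count = 0; Bézout bound = 2.

deg(f) = 2, deg(g) = 1, so Bézout bound = 2.
Scan x ∈ F_5. For each x, list the y ∈ F_5 with f(x, y) ≡ 0 and those with g(x, y) ≡ 0 (mod 5); the common zeros in that column are the intersection.
  x = 0: f ≡ 0 at y ∈ {2, 3}; g ≡ 0 at y ∈ {1}; common: ∅.
  x = 1: f ≡ 0 at y ∈ {1, 4}; g ≡ 0 at y ∈ {3}; common: ∅.
  x = 2: f ≡ 0 at y ∈ {2, 3}; g ≡ 0 at y ∈ {0}; common: ∅.
  x = 3: f ≡ 0 at y ∈ ∅; g ≡ 0 at y ∈ {2}; common: ∅.
  x = 4: f ≡ 0 at y ∈ ∅; g ≡ 0 at y ∈ {4}; common: ∅.
Collecting: common zeros = ∅, so the count is 0.
Comparison with the Bézout bound: 0 ≤ 2 = deg(f)·deg(g), as expected for curves with no common component (the affine F_5-count falls short of the bound because intersections may lie at infinity, over extension fields, or carry multiplicity).


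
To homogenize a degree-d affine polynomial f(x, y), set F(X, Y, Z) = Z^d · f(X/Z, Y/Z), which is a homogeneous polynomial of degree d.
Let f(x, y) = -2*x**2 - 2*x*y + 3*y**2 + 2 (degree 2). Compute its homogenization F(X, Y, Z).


F(X, Y, Z) = -2*X**2 - 2*X*Y + 3*Y**2 + 2*Z**2

deg(f) = 2.
Substitute x = X/Z, y = Y/Z into f, then multiply by Z^2.
  monomial -2·x^2·y^0 ↦ -2·X^2·Y^0·Z^0.
  monomial -2·x^1·y^1 ↦ -2·X^1·Y^1·Z^0.
  monomial 3·x^0·y^2 ↦ 3·X^0·Y^2·Z^0.
  monomial 2·x^0·y^0 ↦ 2·X^0·Y^0·Z^2.
Collecting: F(X, Y, Z) = -2*X**2 - 2*X*Y + 3*Y**2 + 2*Z**2.


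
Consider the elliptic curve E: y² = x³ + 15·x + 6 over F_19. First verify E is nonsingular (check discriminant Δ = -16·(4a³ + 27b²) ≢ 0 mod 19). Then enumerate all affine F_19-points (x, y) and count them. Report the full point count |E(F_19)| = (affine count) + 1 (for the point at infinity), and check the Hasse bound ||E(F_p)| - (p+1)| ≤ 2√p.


Affine points = {(0, 5), (0, 14), (2, 5), (2, 14), (4, 4), (4, 15), (5, 4), (5, 15), (7, 6), (7, 13), (8, 7), (8, 12), (10, 4), (10, 15), (11, 1), (11, 18), (13, 2), (13, 17), (17, 5), (17, 14), (18, 3), (18, 16)}; affine count = 22; |E(F_19)| = 23.

Discriminant check: Δ ∝ 4a³ + 27b² = 4·15³ + 27·6² = 4·3375 + 27·36 ≡ 13 (mod 19). Nonzero ⇒ E is nonsingular.
For each x ∈ F_19, compute rhs = x³ + 15·x + 6 mod 19, then count y ∈ F_19 with y² ≡ rhs.
  x = 0: rhs = 6, matching y values: 5, 14 (2 points).
  x = 1: rhs = 3, matching y values: none (0 points).
  x = 2: rhs = 6, matching y values: 5, 14 (2 points).
  x = 3: rhs = 2, matching y values: none (0 points).
  x = 4: rhs = 16, matching y values: 4, 15 (2 points).
  x = 5: rhs = 16, matching y values: 4, 15 (2 points).
  x = 6: rhs = 8, matching y values: none (0 points).
  x = 7: rhs = 17, matching y values: 6, 13 (2 points).
  x = 8: rhs = 11, matching y values: 7, 12 (2 points).
  x = 9: rhs = 15, matching y values: none (0 points).
  x = 10: rhs = 16, matching y values: 4, 15 (2 points).
  x = 11: rhs = 1, matching y values: 1, 18 (2 points).
  x = 12: rhs = 14, matching y values: none (0 points).
  x = 13: rhs = 4, matching y values: 2, 17 (2 points).
  x = 14: rhs = 15, matching y values: none (0 points).
  x = 15: rhs = 15, matching y values: none (0 points).
  x = 16: rhs = 10, matching y values: none (0 points).
  x = 17: rhs = 6, matching y values: 5, 14 (2 points).
  x = 18: rhs = 9, matching y values: 3, 16 (2 points).
Total affine count: 22.
Full point count |E(F_19)| = 22 + 1 = 23.
Hasse bound: |23 − (19+1)| = |3| = 3 ≤ 2√19 ≈ 8.7178 ✓.


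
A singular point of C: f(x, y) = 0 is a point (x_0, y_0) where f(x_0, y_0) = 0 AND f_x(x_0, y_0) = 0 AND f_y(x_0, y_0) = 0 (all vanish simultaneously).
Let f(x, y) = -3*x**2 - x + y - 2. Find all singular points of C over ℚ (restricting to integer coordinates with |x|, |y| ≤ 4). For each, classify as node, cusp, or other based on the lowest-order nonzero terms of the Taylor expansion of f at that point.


No singular points in the scanned grid; C is smooth there.

Compute partial derivatives:
  f_x = -6*x - 1.
  f_y = 1.
f_y = 1 is a nonzero constant, so f_y never vanishes: no point (x, y) can satisfy f = f_x = f_y = 0. In particular no (x, y) ∈ {−4, ..., 4}² is singular; the curve is smooth.


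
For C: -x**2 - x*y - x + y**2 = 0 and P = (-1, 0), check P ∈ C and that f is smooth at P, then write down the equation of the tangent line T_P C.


Tangent line at P: x + y + 1 = 0.

Step 1: f(-1, 0) = 0, so P lies on C.
Step 2: partial derivatives
  f_x(x, y) = -2*x - y - 1, f_y(x, y) = -x + 2*y.
  f_x(P) = 1, f_y(P) = 1 (gradient nonzero, so P is smooth).
Step 3: tangent line at P: 1·(x − -1) + 1·(y − 0) = 0.
Expanding: x + y + 1 = 0.


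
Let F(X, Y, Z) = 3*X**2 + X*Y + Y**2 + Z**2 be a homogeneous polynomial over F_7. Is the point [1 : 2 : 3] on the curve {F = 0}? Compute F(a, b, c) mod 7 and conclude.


F(1,2,3) ≡ 4 (mod 7); P is NOT on the curve.

Evaluate F(1, 2, 3) term-by-term (mod 7).
  3*X**2 ↦ 3·1·1·1 = 3
  X*Y ↦ 1·1·2·1 = 2
  Y**2 ↦ 1·1·4·1 = 4
  Z**2 ↦ 1·1·1·9 = 9
Sum: F(1, 2, 3) = (3) + (2) + (4) + (9) = 18.
Reducing mod 7: 18 ≡ 4 (mod 7).
Since F(a, b, c) ≡ 4 ≠ 0 (mod 7), P does NOT lie on the curve.


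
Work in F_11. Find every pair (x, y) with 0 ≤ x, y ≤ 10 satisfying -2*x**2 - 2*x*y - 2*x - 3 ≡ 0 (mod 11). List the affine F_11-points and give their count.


Affine F_11-points: {(1, 2), (2, 10), (3, 1), (4, 7), (5, 8), (6, 1), (7, 2), (8, 8), (9, 10), (10, 7)}; count = 10.

For each of the 121 pairs (x, y) ∈ F_11², evaluate f(x, y) mod 11. Record the zeros.
  x = 0: [0↦8, 1↦8, 2↦8, 3↦8, 4↦8, 5↦8, 6↦8, 7↦8, 8↦8, 9↦8, 10↦8]  zeros at y ∈ ∅
  x = 1: [0↦4, 1↦2, 2↦0, 3↦9, 4↦7, 5↦5, 6↦3, 7↦1, 8↦10, 9↦8, 10↦6]  zeros at y ∈ {2}
  x = 2: [0↦7, 1↦3, 2↦10, 3↦6, 4↦2, 5↦9, 6↦5, 7↦1, 8↦8, 9↦4, 10↦0]  zeros at y ∈ {10}
  x = 3: [0↦6, 1↦0, 2↦5, 3↦10, 4↦4, 5↦9, 6↦3, 7↦8, 8↦2, 9↦7, 10↦1]  zeros at y ∈ {1}
  x = 4: [0↦1, 1↦4, 2↦7, 3↦10, 4↦2, 5↦5, 6↦8, 7↦0, 8↦3, 9↦6, 10↦9]  zeros at y ∈ {7}
  x = 5: [0↦3, 1↦4, 2↦5, 3↦6, 4↦7, 5↦8, 6↦9, 7↦10, 8↦0, 9↦1, 10↦2]  zeros at y ∈ {8}
  x = 6: [0↦1, 1↦0, 2↦10, 3↦9, 4↦8, 5↦7, 6↦6, 7↦5, 8↦4, 9↦3, 10↦2]  zeros at y ∈ {1}
  x = 7: [0↦6, 1↦3, 2↦0, 3↦8, 4↦5, 5↦2, 6↦10, 7↦7, 8↦4, 9↦1, 10↦9]  zeros at y ∈ {2}
  x = 8: [0↦7, 1↦2, 2↦8, 3↦3, 4↦9, 5↦4, 6↦10, 7↦5, 8↦0, 9↦6, 10↦1]  zeros at y ∈ {8}
  x = 9: [0↦4, 1↦8, 2↦1, 3↦5, 4↦9, 5↦2, 6↦6, 7↦10, 8↦3, 9↦7, 10↦0]  zeros at y ∈ {10}
  x = 10: [0↦8, 1↦10, 2↦1, 3↦3, 4↦5, 5↦7, 6↦9, 7↦0, 8↦2, 9↦4, 10↦6]  zeros at y ∈ {7}
Collecting zeros: affine points = {(1, 2), (2, 10), (3, 1), (4, 7), (5, 8), (6, 1), (7, 2), (8, 8), (9, 10), (10, 7)}.
Total count |C(F_11)_aff| = 10.


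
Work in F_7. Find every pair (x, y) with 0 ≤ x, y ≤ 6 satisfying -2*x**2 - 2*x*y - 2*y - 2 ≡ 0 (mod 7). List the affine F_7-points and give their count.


Affine F_7-points: {(0, 6), (1, 6), (2, 3), (3, 1), (4, 5), (5, 5)}; count = 6.

For each of the 49 pairs (x, y) ∈ F_7², evaluate f(x, y) mod 7. Record the zeros.
  x = 0: [0↦5, 1↦3, 2↦1, 3↦6, 4↦4, 5↦2, 6↦0]  zeros at y ∈ {6}
  x = 1: [0↦3, 1↦6, 2↦2, 3↦5, 4↦1, 5↦4, 6↦0]  zeros at y ∈ {6}
  x = 2: [0↦4, 1↦5, 2↦6, 3↦0, 4↦1, 5↦2, 6↦3]  zeros at y ∈ {3}
  x = 3: [0↦1, 1↦0, 2↦6, 3↦5, 4↦4, 5↦3, 6↦2]  zeros at y ∈ {1}
  x = 4: [0↦1, 1↦5, 2↦2, 3↦6, 4↦3, 5↦0, 6↦4]  zeros at y ∈ {5}
  x = 5: [0↦4, 1↦6, 2↦1, 3↦3, 4↦5, 5↦0, 6↦2]  zeros at y ∈ {5}
  x = 6: [0↦3, 1↦3, 2↦3, 3↦3, 4↦3, 5↦3, 6↦3]  zeros at y ∈ ∅
Collecting zeros: affine points = {(0, 6), (1, 6), (2, 3), (3, 1), (4, 5), (5, 5)}.
Total count |C(F_7)_aff| = 6.


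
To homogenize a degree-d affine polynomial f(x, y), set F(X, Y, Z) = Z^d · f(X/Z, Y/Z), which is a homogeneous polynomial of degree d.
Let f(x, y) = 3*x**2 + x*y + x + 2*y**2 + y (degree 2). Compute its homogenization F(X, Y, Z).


F(X, Y, Z) = 3*X**2 + X*Y + X*Z + 2*Y**2 + Y*Z

deg(f) = 2.
Substitute x = X/Z, y = Y/Z into f, then multiply by Z^2.
  monomial 3·x^2·y^0 ↦ 3·X^2·Y^0·Z^0.
  monomial 1·x^1·y^1 ↦ 1·X^1·Y^1·Z^0.
  monomial 1·x^1·y^0 ↦ 1·X^1·Y^0·Z^1.
  monomial 2·x^0·y^2 ↦ 2·X^0·Y^2·Z^0.
  monomial 1·x^0·y^1 ↦ 1·X^0·Y^1·Z^1.
Collecting: F(X, Y, Z) = 3*X**2 + X*Y + X*Z + 2*Y**2 + Y*Z.


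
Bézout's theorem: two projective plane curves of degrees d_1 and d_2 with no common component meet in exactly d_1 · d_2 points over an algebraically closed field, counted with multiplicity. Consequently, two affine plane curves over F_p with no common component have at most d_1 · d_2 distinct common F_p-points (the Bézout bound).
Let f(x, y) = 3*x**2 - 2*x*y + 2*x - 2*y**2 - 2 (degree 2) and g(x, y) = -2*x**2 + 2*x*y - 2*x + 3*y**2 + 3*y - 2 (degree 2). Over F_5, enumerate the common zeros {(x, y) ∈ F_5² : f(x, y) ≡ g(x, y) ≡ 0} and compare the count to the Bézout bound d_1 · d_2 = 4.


Common zeros: {(4, 4)}; count = 1; Bézout bound = 4.

deg(f) = 2, deg(g) = 2, so Bézout bound = 4.
Scan x ∈ F_5. For each x, list the y ∈ F_5 with f(x, y) ≡ 0 and those with g(x, y) ≡ 0 (mod 5); the common zeros in that column are the intersection.
  x = 0: f ≡ 0 at y ∈ {2, 3}; g ≡ 0 at y ∈ ∅; common: ∅.
  x = 1: f ≡ 0 at y ∈ ∅; g ≡ 0 at y ∈ ∅; common: ∅.
  x = 2: f ≡ 0 at y ∈ ∅; g ≡ 0 at y ∈ ∅; common: ∅.
  x = 3: f ≡ 0 at y ∈ {3, 4}; g ≡ 0 at y ∈ ∅; common: ∅.
  x = 4: f ≡ 0 at y ∈ {2, 4}; g ≡ 0 at y ∈ {4}; common: {4}.
Collecting: common zeros = {(4, 4)}, so the count is 1.
Comparison with the Bézout bound: 1 ≤ 4 = deg(f)·deg(g), as expected for curves with no common component (the affine F_5-count falls short of the bound because intersections may lie at infinity, over extension fields, or carry multiplicity).


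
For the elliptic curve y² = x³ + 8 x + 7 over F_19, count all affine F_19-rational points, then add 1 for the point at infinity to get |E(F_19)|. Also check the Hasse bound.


Affine points = {(0, 8), (0, 11), (1, 4), (1, 15), (3, 1), (3, 18), (5, 1), (5, 18), (6, 9), (6, 10), (7, 8), (7, 11), (10, 2), (10, 17), (11, 1), (11, 18), (12, 8), (12, 11), (13, 3), (13, 16), (15, 5), (15, 14), (18, 6), (18, 13)}; affine count = 24; |E(F_19)| = 25.

Discriminant check: Δ ∝ 4a³ + 27b² = 4·8³ + 27·7² = 4·512 + 27·49 ≡ 8 (mod 19). Nonzero ⇒ E is nonsingular.
For each x ∈ F_19, compute rhs = x³ + 8·x + 7 mod 19, then count y ∈ F_19 with y² ≡ rhs.
  x = 0: rhs = 7, matching y values: 8, 11 (2 points).
  x = 1: rhs = 16, matching y values: 4, 15 (2 points).
  x = 2: rhs = 12, matching y values: none (0 points).
  x = 3: rhs = 1, matching y values: 1, 18 (2 points).
  x = 4: rhs = 8, matching y values: none (0 points).
  x = 5: rhs = 1, matching y values: 1, 18 (2 points).
  x = 6: rhs = 5, matching y values: 9, 10 (2 points).
  x = 7: rhs = 7, matching y values: 8, 11 (2 points).
  x = 8: rhs = 13, matching y values: none (0 points).
  x = 9: rhs = 10, matching y values: none (0 points).
  x = 10: rhs = 4, matching y values: 2, 17 (2 points).
  x = 11: rhs = 1, matching y values: 1, 18 (2 points).
  x = 12: rhs = 7, matching y values: 8, 11 (2 points).
  x = 13: rhs = 9, matching y values: 3, 16 (2 points).
  x = 14: rhs = 13, matching y values: none (0 points).
  x = 15: rhs = 6, matching y values: 5, 14 (2 points).
  x = 16: rhs = 13, matching y values: none (0 points).
  x = 17: rhs = 2, matching y values: none (0 points).
  x = 18: rhs = 17, matching y values: 6, 13 (2 points).
Total affine count: 24.
Full point count |E(F_19)| = 24 + 1 = 25.
Hasse bound: |25 − (19+1)| = |5| = 5 ≤ 2√19 ≈ 8.7178 ✓.


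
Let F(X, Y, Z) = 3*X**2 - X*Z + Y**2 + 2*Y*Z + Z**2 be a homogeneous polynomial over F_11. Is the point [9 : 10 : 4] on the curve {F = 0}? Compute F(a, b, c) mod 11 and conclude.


F(9,10,4) ≡ 7 (mod 11); P is NOT on the curve.

Evaluate F(9, 10, 4) term-by-term (mod 11).
  3*X**2 ↦ 3·81·1·1 = 243
  -X*Z ↦ -1·9·1·4 = -36
  Y**2 ↦ 1·1·100·1 = 100
  2*Y*Z ↦ 2·1·10·4 = 80
  Z**2 ↦ 1·1·1·16 = 16
Sum: F(9, 10, 4) = (243) + (-36) + (100) + (80) + (16) = 403.
Reducing mod 11: 403 ≡ 7 (mod 11).
Since F(a, b, c) ≡ 7 ≠ 0 (mod 11), P does NOT lie on the curve.


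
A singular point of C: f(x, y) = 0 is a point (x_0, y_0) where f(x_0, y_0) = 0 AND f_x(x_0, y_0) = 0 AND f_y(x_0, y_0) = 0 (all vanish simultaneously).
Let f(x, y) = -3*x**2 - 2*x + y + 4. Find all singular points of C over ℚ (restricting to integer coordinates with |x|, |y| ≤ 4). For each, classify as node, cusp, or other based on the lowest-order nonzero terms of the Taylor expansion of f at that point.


No singular points in the scanned grid; C is smooth there.

Compute partial derivatives:
  f_x = -6*x - 2.
  f_y = 1.
f_y = 1 is a nonzero constant, so f_y never vanishes: no point (x, y) can satisfy f = f_x = f_y = 0. In particular no (x, y) ∈ {−4, ..., 4}² is singular; the curve is smooth.


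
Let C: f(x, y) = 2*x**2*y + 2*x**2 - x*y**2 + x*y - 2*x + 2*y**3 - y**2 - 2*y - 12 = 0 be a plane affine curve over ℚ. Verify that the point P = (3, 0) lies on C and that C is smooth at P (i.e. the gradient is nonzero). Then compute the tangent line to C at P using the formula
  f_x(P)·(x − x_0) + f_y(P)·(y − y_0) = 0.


Tangent line at P: 10*x + 19*y - 30 = 0.

Step 1: f(3, 0) = 0, so P lies on C.
Step 2: partial derivatives
  f_x(x, y) = 4*x*y + 4*x - y**2 + y - 2, f_y(x, y) = 2*x**2 - 2*x*y + x + 6*y**2 - 2*y - 2.
  f_x(P) = 10, f_y(P) = 19 (gradient nonzero, so P is smooth).
Step 3: tangent line at P: 10·(x − 3) + 19·(y − 0) = 0.
Expanding: 10*x + 19*y - 30 = 0.


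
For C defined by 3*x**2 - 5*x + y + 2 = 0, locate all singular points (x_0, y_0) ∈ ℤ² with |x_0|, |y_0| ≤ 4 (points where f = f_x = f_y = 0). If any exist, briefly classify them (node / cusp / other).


No singular points in the scanned grid; C is smooth there.

Compute partial derivatives:
  f_x = 6*x - 5.
  f_y = 1.
f_y = 1 is a nonzero constant, so f_y never vanishes: no point (x, y) can satisfy f = f_x = f_y = 0. In particular no (x, y) ∈ {−4, ..., 4}² is singular; the curve is smooth.


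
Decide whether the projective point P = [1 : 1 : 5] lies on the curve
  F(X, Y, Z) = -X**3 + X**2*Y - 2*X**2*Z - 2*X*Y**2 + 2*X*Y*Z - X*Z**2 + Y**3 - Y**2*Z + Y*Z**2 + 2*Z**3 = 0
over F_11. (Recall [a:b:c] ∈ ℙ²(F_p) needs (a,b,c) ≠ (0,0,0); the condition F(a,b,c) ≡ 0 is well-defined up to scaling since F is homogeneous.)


F(1,1,5) ≡ 2 (mod 11); P is NOT on the curve.

Evaluate F(1, 1, 5) term-by-term (mod 11).
  -X**3 ↦ -1·1·1·1 = -1
  X**2*Y ↦ 1·1·1·1 = 1
  -2*X**2*Z ↦ -2·1·1·5 = -10
  -2*X*Y**2 ↦ -2·1·1·1 = -2
  2*X*Y*Z ↦ 2·1·1·5 = 10
  -X*Z**2 ↦ -1·1·1·25 = -25
  Y**3 ↦ 1·1·1·1 = 1
  -Y**2*Z ↦ -1·1·1·5 = -5
  Y*Z**2 ↦ 1·1·1·25 = 25
  2*Z**3 ↦ 2·1·1·125 = 250
Sum: F(1, 1, 5) = (-1) + (1) + (-10) + (-2) + (10) + (-25) + (1) + (-5) + (25) + (250) = 244.
Reducing mod 11: 244 ≡ 2 (mod 11).
Since F(a, b, c) ≡ 2 ≠ 0 (mod 11), P does NOT lie on the curve.


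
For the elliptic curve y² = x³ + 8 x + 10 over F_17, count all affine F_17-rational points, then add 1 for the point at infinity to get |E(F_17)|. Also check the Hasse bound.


Affine points = {(1, 6), (1, 11), (2, 0), (4, 2), (4, 15), (6, 6), (6, 11), (7, 1), (7, 16), (8, 5), (8, 12), (10, 6), (10, 11), (11, 1), (11, 16), (12, 7), (12, 10), (13, 4), (13, 13), (16, 1), (16, 16)}; affine count = 21; |E(F_17)| = 22.

Discriminant check: Δ ∝ 4a³ + 27b² = 4·8³ + 27·10² = 4·512 + 27·100 ≡ 5 (mod 17). Nonzero ⇒ E is nonsingular.
For each x ∈ F_17, compute rhs = x³ + 8·x + 10 mod 17, then count y ∈ F_17 with y² ≡ rhs.
  x = 0: rhs = 10, matching y values: none (0 points).
  x = 1: rhs = 2, matching y values: 6, 11 (2 points).
  x = 2: rhs = 0, matching y values: 0 (1 points).
  x = 3: rhs = 10, matching y values: none (0 points).
  x = 4: rhs = 4, matching y values: 2, 15 (2 points).
  x = 5: rhs = 5, matching y values: none (0 points).
  x = 6: rhs = 2, matching y values: 6, 11 (2 points).
  x = 7: rhs = 1, matching y values: 1, 16 (2 points).
  x = 8: rhs = 8, matching y values: 5, 12 (2 points).
  x = 9: rhs = 12, matching y values: none (0 points).
  x = 10: rhs = 2, matching y values: 6, 11 (2 points).
  x = 11: rhs = 1, matching y values: 1, 16 (2 points).
  x = 12: rhs = 15, matching y values: 7, 10 (2 points).
  x = 13: rhs = 16, matching y values: 4, 13 (2 points).
  x = 14: rhs = 10, matching y values: none (0 points).
  x = 15: rhs = 3, matching y values: none (0 points).
  x = 16: rhs = 1, matching y values: 1, 16 (2 points).
Total affine count: 21.
Full point count |E(F_17)| = 21 + 1 = 22.
Hasse bound: |22 − (17+1)| = |4| = 4 ≤ 2√17 ≈ 8.2462 ✓.


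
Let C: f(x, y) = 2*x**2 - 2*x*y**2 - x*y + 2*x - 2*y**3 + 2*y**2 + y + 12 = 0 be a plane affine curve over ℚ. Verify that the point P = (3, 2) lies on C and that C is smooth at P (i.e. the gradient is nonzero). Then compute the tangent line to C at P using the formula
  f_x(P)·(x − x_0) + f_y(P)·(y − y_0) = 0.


Tangent line at P: 4*x - 42*y + 72 = 0.

Step 1: f(3, 2) = 0, so P lies on C.
Step 2: partial derivatives
  f_x(x, y) = 4*x - 2*y**2 - y + 2, f_y(x, y) = -4*x*y - x - 6*y**2 + 4*y + 1.
  f_x(P) = 4, f_y(P) = -42 (gradient nonzero, so P is smooth).
Step 3: tangent line at P: 4·(x − 3) + -42·(y − 2) = 0.
Expanding: 4*x - 42*y + 72 = 0.


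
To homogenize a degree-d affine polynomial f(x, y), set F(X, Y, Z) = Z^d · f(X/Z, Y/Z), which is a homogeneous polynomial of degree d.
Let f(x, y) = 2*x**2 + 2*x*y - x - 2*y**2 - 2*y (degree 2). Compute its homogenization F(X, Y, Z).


F(X, Y, Z) = 2*X**2 + 2*X*Y - X*Z - 2*Y**2 - 2*Y*Z

deg(f) = 2.
Substitute x = X/Z, y = Y/Z into f, then multiply by Z^2.
  monomial 2·x^2·y^0 ↦ 2·X^2·Y^0·Z^0.
  monomial 2·x^1·y^1 ↦ 2·X^1·Y^1·Z^0.
  monomial -1·x^1·y^0 ↦ -1·X^1·Y^0·Z^1.
  monomial -2·x^0·y^2 ↦ -2·X^0·Y^2·Z^0.
  monomial -2·x^0·y^1 ↦ -2·X^0·Y^1·Z^1.
Collecting: F(X, Y, Z) = 2*X**2 + 2*X*Y - X*Z - 2*Y**2 - 2*Y*Z.


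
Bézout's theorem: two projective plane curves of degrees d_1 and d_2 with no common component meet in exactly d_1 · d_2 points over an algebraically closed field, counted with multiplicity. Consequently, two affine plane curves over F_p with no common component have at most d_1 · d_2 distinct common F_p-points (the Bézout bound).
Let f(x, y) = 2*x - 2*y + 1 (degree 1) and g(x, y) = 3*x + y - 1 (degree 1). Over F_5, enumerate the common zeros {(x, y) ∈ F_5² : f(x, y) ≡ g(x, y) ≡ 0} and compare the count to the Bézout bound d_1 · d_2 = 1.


Common zeros: {(2, 0)}; count = 1; Bézout bound = 1.

deg(f) = 1, deg(g) = 1, so Bézout bound = 1.
Scan x ∈ F_5. For each x, list the y ∈ F_5 with f(x, y) ≡ 0 and those with g(x, y) ≡ 0 (mod 5); the common zeros in that column are the intersection.
  x = 0: f ≡ 0 at y ∈ {3}; g ≡ 0 at y ∈ {1}; common: ∅.
  x = 1: f ≡ 0 at y ∈ {4}; g ≡ 0 at y ∈ {3}; common: ∅.
  x = 2: f ≡ 0 at y ∈ {0}; g ≡ 0 at y ∈ {0}; common: {0}.
  x = 3: f ≡ 0 at y ∈ {1}; g ≡ 0 at y ∈ {2}; common: ∅.
  x = 4: f ≡ 0 at y ∈ {2}; g ≡ 0 at y ∈ {4}; common: ∅.
Collecting: common zeros = {(2, 0)}, so the count is 1.
Comparison with the Bézout bound: 1 ≤ 1 = deg(f)·deg(g), as expected for curves with no common component (the bound is attained).


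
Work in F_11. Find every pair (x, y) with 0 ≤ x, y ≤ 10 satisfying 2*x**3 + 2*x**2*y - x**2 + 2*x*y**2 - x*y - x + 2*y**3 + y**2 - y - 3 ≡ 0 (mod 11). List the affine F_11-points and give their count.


Affine F_11-points: {(2, 3), (2, 5), (2, 6), (3, 3), (3, 7), (4, 1), (4, 5), (4, 6), (5, 6), (6, 5), (7, 0), (7, 10), (9, 3), (10, 2)}; count = 14.

For each of the 121 pairs (x, y) ∈ F_11², evaluate f(x, y) mod 11. Record the zeros.
  x = 0: [0↦8, 1↦10, 2↦4, 3↦2, 4↦5, 5↦3, 6↦8, 7↦10, 8↦10, 9↦9, 10↦8]  zeros at y ∈ ∅
  x = 1: [0↦8, 1↦2, 2↦3, 3↦1, 4↦8, 5↦3, 6↦9, 7↦5, 8↦3, 9↦4, 10↦9]  zeros at y ∈ ∅
  x = 2: [0↦7, 1↦8, 2↦9, 3↦0, 4↦4, 5↦0, 6↦0, 7↦5, 8↦5, 9↦1, 10↦5]  zeros at y ∈ {3, 5, 6}
  x = 3: [0↦6, 1↦7, 2↦1, 3↦0, 4↦5, 5↦6, 6↦4, 7↦0, 8↦6, 9↦1, 10↦8]  zeros at y ∈ {3, 7}
  x = 4: [0↦6, 1↦0, 2↦2, 3↦2, 4↦1, 5↦0, 6↦0, 7↦2, 8↦7, 9↦5, 10↦8]  zeros at y ∈ {1, 5, 6}
  x = 5: [0↦8, 1↦10, 2↦2, 3↦7, 4↦4, 5↦5, 6↦0, 7↦1, 8↦9, 9↦3, 10↦6]  zeros at y ∈ {6}
  x = 6: [0↦2, 1↦5, 2↦2, 3↦5, 4↦4, 5↦0, 6↦5, 7↦9, 8↦2, 9↦7, 10↦3]  zeros at y ∈ {5}
  x = 7: [0↦0, 1↦8, 2↦3, 3↦8, 4↦2, 5↦8, 6↦5, 7↦5, 8↦9, 9↦7, 10↦0]  zeros at y ∈ {0, 10}
  x = 8: [0↦3, 1↦9, 2↦6, 3↦6, 4↦10, 5↦8, 6↦1, 7↦1, 8↦9, 9↦4, 10↦9]  zeros at y ∈ ∅
  x = 9: [0↦1, 1↦9, 2↦1, 3↦0, 4↦7, 5↦1, 6↦5, 7↦9, 8↦3, 9↦10, 10↦9]  zeros at y ∈ {3}
  x = 10: [0↦6, 1↦9, 2↦0, 3↦2, 4↦5, 5↦10, 6↦7, 7↦8, 8↦3, 9↦4, 10↦1]  zeros at y ∈ {2}
Collecting zeros: affine points = {(2, 3), (2, 5), (2, 6), (3, 3), (3, 7), (4, 1), (4, 5), (4, 6), (5, 6), (6, 5), (7, 0), (7, 10), (9, 3), (10, 2)}.
Total count |C(F_11)_aff| = 14.


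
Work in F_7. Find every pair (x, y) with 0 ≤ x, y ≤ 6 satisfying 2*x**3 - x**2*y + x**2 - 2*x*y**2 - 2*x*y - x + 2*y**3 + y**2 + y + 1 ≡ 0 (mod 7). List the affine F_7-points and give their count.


Affine F_7-points: {(1, 3), (2, 6), (3, 3), (4, 3), (5, 4), (5, 5), (5, 6), (6, 5), (6, 6)}; count = 9.

For each of the 49 pairs (x, y) ∈ F_7², evaluate f(x, y) mod 7. Record the zeros.
  x = 0: [0↦1, 1↦5, 2↦2, 3↦4, 4↦2, 5↦1, 6↦6]  zeros at y ∈ ∅
  x = 1: [0↦3, 1↦2, 2↦4, 3↦0, 4↦2, 5↦1, 6↦2]  zeros at y ∈ {3}
  x = 2: [0↦5, 1↦4, 2↦2, 3↦4, 4↦1, 5↦5, 6↦0]  zeros at y ∈ {6}
  x = 3: [0↦5, 1↦2, 2↦1, 3↦0, 4↦4, 5↦4, 6↦5]  zeros at y ∈ {3}
  x = 4: [0↦1, 1↦1, 2↦6, 3↦0, 4↦2, 5↦3, 6↦1]  zeros at y ∈ {3}
  x = 5: [0↦5, 1↦6, 2↦1, 3↦2, 4↦0, 5↦0, 6↦0]  zeros at y ∈ {4, 5, 6}
  x = 6: [0↦1, 1↦1, 2↦5, 3↦4, 4↦3, 5↦0, 6↦0]  zeros at y ∈ {5, 6}
Collecting zeros: affine points = {(1, 3), (2, 6), (3, 3), (4, 3), (5, 4), (5, 5), (5, 6), (6, 5), (6, 6)}.
Total count |C(F_7)_aff| = 9.


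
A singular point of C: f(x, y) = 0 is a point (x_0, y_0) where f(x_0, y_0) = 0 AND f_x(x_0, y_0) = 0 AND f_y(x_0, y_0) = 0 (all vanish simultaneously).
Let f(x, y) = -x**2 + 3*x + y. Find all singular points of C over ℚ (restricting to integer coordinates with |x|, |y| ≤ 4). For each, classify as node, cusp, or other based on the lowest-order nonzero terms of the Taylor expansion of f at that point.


No singular points in the scanned grid; C is smooth there.

Compute partial derivatives:
  f_x = 3 - 2*x.
  f_y = 1.
f_y = 1 is a nonzero constant, so f_y never vanishes: no point (x, y) can satisfy f = f_x = f_y = 0. In particular no (x, y) ∈ {−4, ..., 4}² is singular; the curve is smooth.
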